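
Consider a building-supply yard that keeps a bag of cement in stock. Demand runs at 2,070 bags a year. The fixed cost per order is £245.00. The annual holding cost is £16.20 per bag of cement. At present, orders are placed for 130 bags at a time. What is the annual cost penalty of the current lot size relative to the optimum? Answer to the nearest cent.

EOQ = √(2DS/H) = √(2 × 2,070 × 245 / 16.2) ≈ 250.22.
Cost at Q* = (D/Q*)S + (Q*/2)H = √(2DSH) ≈ £4,053.60.
Cost at Q = 130: (2,070/130)×245 + (130/2)×16.2 = £3,901.15 + £1,053.00 = £4,954.15.
Excess = £4,954.15 − £4,053.60 = £900.56.

Extra cost ≈ £900.56 per year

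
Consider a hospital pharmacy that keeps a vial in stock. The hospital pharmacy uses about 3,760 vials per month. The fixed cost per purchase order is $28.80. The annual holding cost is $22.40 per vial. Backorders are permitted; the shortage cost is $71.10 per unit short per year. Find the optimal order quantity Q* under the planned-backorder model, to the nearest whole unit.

Annual demand D = 3,760 × 12 = 45,120.
With planned backorders, Q* = √(2DS/H) · √((H+B)/B).
√(2DS/H) = √(2 × 45,120 × 28.8 / 22.4) = 340.621.
√((H+B)/B) = √((22.4+71.1)/71.1) = 1.1468.
Q* ≈ 390.609.

Q* ≈ 391 vials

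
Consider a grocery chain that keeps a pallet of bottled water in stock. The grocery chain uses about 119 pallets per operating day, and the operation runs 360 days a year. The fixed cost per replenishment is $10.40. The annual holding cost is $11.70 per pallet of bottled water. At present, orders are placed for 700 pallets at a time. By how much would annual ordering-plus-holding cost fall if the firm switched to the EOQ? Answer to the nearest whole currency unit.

Extra cost ≈ $1,503 per year

Annual demand D = 119 × 360 = 42,840.
EOQ = √(2DS/H) = √(2 × 42,840 × 10.4 / 11.7) ≈ 275.97.
Cost at Q* = (D/Q*)S + (Q*/2)H = √(2DSH) ≈ $3,228.86.
Cost at Q = 700: (42,840/700)×10.4 + (700/2)×11.7 = $636.48 + $4,095.00 = $4,731.48.
Excess = $4,731.48 − $3,228.86 = $1,502.62.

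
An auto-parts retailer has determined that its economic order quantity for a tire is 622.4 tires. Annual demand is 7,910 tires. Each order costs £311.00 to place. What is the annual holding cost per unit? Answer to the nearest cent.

H ≈ £12.70

Invert the EOQ relation Q*² = 2DS/H.
From Q* = √(2DS/H): H = 2DS / Q*² = 2 × 7,910 × 311 / 622.4² = 12.7007.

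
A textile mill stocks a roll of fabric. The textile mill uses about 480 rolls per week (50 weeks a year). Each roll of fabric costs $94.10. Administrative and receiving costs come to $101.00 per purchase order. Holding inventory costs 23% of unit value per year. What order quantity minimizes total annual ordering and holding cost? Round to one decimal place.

Annual demand D = 480 × 50 = 24,000.
Holding cost H = 0.23 × $94.10 = $21.6430 per unit per year.
EOQ = √(2DS / H) = √(2 × 24,000 × 101 / 21.643).
= √(4,848,000 / 21.643) = √223,998.5215 ≈ 473.285.

Q* ≈ 473.3 rolls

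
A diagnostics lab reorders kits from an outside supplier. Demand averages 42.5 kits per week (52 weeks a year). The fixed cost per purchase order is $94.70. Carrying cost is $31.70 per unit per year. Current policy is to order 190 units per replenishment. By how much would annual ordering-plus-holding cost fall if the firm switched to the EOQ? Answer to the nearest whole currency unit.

Annual demand D = 42.5 × 52 = 2,210.
EOQ = √(2DS/H) = √(2 × 2,210 × 94.7 / 31.7) ≈ 114.91.
Cost at Q* = (D/Q*)S + (Q*/2)H = √(2DSH) ≈ $3,642.64.
Cost at Q = 190: (2,210/190)×94.7 + (190/2)×31.7 = $1,101.51 + $3,011.50 = $4,113.01.
Excess = $4,113.01 − $3,642.64 = $470.37.

Extra cost ≈ $470 per year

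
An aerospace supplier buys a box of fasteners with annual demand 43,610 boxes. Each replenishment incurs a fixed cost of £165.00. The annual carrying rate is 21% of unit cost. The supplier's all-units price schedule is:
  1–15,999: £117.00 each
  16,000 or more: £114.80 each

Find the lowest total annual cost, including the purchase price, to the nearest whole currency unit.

Holding cost per unit per year at price C is H = 0.21·C.
For each price level, check whether its EOQ is feasible; otherwise the best quantity at that price is the breakpoint.
EOQ at £117.00 = 765.3 (feasible in tier 1): TC = 43,610×£117.00 + (43,610/765.3)×165 + (765.3/2)×0.21×£117.00 = £5,121,174.10.
EOQ at £114.80 = 772.6 < 16000, so use break Q=16000: TC = 43,610×£114.80 + (43,610/16000.0)×165 + (16000.0/2)×0.21×£114.80 = £5,199,741.73.
Lowest total cost among the candidates is at Q = 765.3.

TC* ≈ £5,121,174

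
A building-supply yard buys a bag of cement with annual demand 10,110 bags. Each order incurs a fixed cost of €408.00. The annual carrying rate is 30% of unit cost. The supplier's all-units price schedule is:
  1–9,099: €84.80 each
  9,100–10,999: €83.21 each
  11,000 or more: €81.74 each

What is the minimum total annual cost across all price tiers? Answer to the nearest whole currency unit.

TC* ≈ €871,815

Holding cost per unit per year at price C is H = 0.30·C.
Evaluate total cost at each tier's feasible EOQ or, if the EOQ is below the tier, at the tier's minimum quantity.
EOQ at €84.80 = 569.5 (feasible in tier 1): TC = 10,110×€84.80 + (10,110/569.5)×408 + (569.5/2)×0.30×€84.80 = €871,815.03.
EOQ at €83.21 = 574.9 < 9100, so use break Q=9100: TC = 10,110×€83.21 + (10,110/9100.0)×408 + (9100.0/2)×0.30×€83.21 = €955,288.03.
EOQ at €81.74 = 580.0 < 11000, so use break Q=11000: TC = 10,110×€81.74 + (10,110/11000.0)×408 + (11000.0/2)×0.30×€81.74 = €961,637.39.
Lowest total cost among the candidates is at Q = 569.5.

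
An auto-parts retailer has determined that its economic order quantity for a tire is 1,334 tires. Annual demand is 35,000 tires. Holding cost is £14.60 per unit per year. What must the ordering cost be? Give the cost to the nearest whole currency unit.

S ≈ £371

Invert the EOQ relation Q*² = 2DS/H.
From Q* = √(2DS/H): S = Q*²H / (2D) = 1,334² × 14.6 / (2 × 35,000) = 371.1645.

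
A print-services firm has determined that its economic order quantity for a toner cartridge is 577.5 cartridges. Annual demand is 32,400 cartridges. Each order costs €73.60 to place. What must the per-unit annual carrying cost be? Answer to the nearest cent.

Invert the EOQ relation Q*² = 2DS/H.
From Q* = √(2DS/H): H = 2DS / Q*² = 2 × 32,400 × 73.6 / 577.5² = 14.3004.

H ≈ €14.30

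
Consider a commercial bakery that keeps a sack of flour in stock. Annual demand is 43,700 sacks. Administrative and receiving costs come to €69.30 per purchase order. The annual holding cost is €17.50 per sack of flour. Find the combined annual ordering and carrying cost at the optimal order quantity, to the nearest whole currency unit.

Q* = √(2DS/H) = √(2 × 43,700 × 69.3 / 17.5) ≈ 588.31.
At Q*, ordering cost (D/Q*)S equals holding cost (Q*/2)H, each = √(DSH/2).
Minimum total = √(2DSH) = √(2 × 43,700 × 69.3 × 17.5) ≈ 10295.356.

TC* ≈ €10,295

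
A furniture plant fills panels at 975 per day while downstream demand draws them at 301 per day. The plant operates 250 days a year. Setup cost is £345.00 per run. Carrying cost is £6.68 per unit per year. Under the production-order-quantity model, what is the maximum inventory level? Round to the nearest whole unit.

I_max ≈ 2,318 panels

Annual demand D = 301 × 250 = 75,250.
Production build-up factor (1 − d/p) = 1 − 301/975 = 0.6913.
Q* = √(2DS / (H(1 − d/p))) = √(2 × 75,250 × 345 / (6.68 × 0.6913)).
= √(51,922,500 / 4.6178) ≈ 3353.219.
Maximum inventory = Q*(1 − d/p) = 3353.219 × 0.6913 ≈ 2318.020.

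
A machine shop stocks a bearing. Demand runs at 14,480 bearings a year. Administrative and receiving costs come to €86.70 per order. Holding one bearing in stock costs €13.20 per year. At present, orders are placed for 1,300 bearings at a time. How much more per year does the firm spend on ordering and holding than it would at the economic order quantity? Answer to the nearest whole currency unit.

EOQ = √(2DS/H) = √(2 × 14,480 × 86.7 / 13.2) ≈ 436.14.
Cost at Q* = (D/Q*)S + (Q*/2)H = √(2DSH) ≈ €5,756.99.
Cost at Q = 1,300: (14,480/1,300)×86.7 + (1,300/2)×13.2 = €965.70 + €8,580.00 = €9,545.70.
Excess = €9,545.70 − €5,756.99 = €3,788.71.

Extra cost ≈ €3,789 per year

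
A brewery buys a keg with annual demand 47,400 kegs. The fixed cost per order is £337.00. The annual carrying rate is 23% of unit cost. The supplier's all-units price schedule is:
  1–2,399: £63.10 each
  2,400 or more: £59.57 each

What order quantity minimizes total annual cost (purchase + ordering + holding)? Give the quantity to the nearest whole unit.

Q* ≈ 2,400 kegs

Holding cost per unit per year at price C is H = 0.23·C.
Candidates are each tier's EOQ (if it falls in that tier) and each price-break quantity.
EOQ at £63.10 = 1483.7 (feasible in tier 1): TC = 47,400×£63.10 + (47,400/1483.7)×337 + (1483.7/2)×0.23×£63.10 = £3,012,472.66.
EOQ at £59.57 = 1527.0 < 2400, so use break Q=2400: TC = 47,400×£59.57 + (47,400/2400.0)×337 + (2400.0/2)×0.23×£59.57 = £2,846,715.07.
Lowest total cost is £2,846,715.07 at Q = 2400.0.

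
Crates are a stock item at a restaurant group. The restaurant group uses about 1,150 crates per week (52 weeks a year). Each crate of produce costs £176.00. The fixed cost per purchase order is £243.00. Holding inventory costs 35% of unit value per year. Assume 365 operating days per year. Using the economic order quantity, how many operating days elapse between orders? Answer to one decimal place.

T ≈ 4.2 days

Annual demand D = 1,150 × 52 = 59,800.
Holding cost H = 0.35 × £176.00 = £61.6000 per unit per year.
Q* = √(2DS/H) = √(2 × 59,800 × 243 / 61.6) ≈ 686.88.
Cycle time = Q*/D × 365 = 686.88 / 59,800 × 365 ≈ 4.192 days.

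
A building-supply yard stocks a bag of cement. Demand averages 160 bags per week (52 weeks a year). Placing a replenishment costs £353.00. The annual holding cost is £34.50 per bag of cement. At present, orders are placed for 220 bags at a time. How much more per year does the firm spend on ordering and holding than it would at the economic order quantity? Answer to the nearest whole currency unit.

Extra cost ≈ £2,909 per year

Annual demand D = 160 × 52 = 8,320.
EOQ = √(2DS/H) = √(2 × 8,320 × 353 / 34.5) ≈ 412.62.
Cost at Q* = (D/Q*)S + (Q*/2)H = √(2DSH) ≈ £14,235.53.
Cost at Q = 220: (8,320/220)×353 + (220/2)×34.5 = £13,349.82 + £3,795.00 = £17,144.82.
Excess = £17,144.82 − £14,235.53 = £2,909.29.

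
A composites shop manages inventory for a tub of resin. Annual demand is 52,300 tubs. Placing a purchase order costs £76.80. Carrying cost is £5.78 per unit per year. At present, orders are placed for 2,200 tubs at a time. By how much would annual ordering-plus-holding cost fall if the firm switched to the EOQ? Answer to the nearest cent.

EOQ = √(2DS/H) = √(2 × 52,300 × 76.8 / 5.78) ≈ 1178.92.
Cost at Q* = (D/Q*)S + (Q*/2)H = √(2DSH) ≈ £6,814.13.
Cost at Q = 2,200: (52,300/2,200)×76.8 + (2,200/2)×5.78 = £1,825.75 + £6,358.00 = £8,183.75.
Excess = £8,183.75 − £6,814.13 = £1,369.62.

Extra cost ≈ £1,369.62 per year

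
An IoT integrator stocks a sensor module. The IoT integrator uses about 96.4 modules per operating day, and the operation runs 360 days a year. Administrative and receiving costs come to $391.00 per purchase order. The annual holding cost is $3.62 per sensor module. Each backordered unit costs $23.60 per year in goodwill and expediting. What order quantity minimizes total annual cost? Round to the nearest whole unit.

Annual demand D = 96.4 × 360 = 34,704.
With planned backorders, Q* = √(2DS/H) · √((H+B)/B).
√(2DS/H) = √(2 × 34,704 × 391 / 3.62) = 2738.034.
√((H+B)/B) = √((3.62+23.6)/23.6) = 1.0740.
Q* ≈ 2940.539.

Q* ≈ 2,941 modules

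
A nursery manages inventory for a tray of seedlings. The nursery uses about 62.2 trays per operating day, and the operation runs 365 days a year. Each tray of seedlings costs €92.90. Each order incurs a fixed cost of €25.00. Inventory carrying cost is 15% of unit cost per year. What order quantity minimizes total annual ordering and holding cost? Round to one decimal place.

Q* ≈ 285.4 trays

Annual demand D = 62.2 × 365 = 22,703.
Holding cost H = 0.15 × €92.90 = €13.9350 per unit per year.
EOQ = √(2DS / H) = √(2 × 22,703 × 25 / 13.935).
= √(1,135,150 / 13.935) = √81,460.3516 ≈ 285.413.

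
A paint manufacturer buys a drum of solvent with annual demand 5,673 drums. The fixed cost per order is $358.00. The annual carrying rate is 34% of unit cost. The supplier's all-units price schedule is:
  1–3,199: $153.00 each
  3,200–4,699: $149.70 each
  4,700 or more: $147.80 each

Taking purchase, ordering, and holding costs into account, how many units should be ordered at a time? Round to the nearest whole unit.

Holding cost per unit per year at price C is H = 0.34·C.
For each price level, check whether its EOQ is feasible; otherwise the best quantity at that price is the breakpoint.
EOQ at $153.00 = 279.4 (feasible in tier 1): TC = 5,673×$153.00 + (5,673/279.4)×358 + (279.4/2)×0.34×$153.00 = $882,505.11.
EOQ at $149.70 = 282.5 < 3200, so use break Q=3200: TC = 5,673×$149.70 + (5,673/3200.0)×358 + (3200.0/2)×0.34×$149.70 = $931,319.57.
EOQ at $147.80 = 284.3 < 4700, so use break Q=4700: TC = 5,673×$147.80 + (5,673/4700.0)×358 + (4700.0/2)×0.34×$147.80 = $956,993.71.
Lowest total cost is $882,505.11 at Q = 279.4.

Q* ≈ 279 drums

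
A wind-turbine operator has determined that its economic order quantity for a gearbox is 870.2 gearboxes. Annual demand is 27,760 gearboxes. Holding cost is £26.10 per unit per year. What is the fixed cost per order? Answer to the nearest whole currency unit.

S ≈ £356

The basic EOQ model gives Q* = √(2DS/H); rearrange for the unknown.
From Q* = √(2DS/H): S = Q*²H / (2D) = 870.2² × 26.1 / (2 × 27,760) = 355.9830.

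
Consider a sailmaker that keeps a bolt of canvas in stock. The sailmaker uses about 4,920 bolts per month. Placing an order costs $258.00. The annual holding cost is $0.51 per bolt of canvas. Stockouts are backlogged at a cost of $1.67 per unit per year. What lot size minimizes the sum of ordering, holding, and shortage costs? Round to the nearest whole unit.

Annual demand D = 4,920 × 12 = 59,040.
With planned backorders, Q* = √(2DS/H) · √((H+B)/B).
√(2DS/H) = √(2 × 59,040 × 258 / 0.51) = 7728.815.
√((H+B)/B) = √((0.51+1.67)/1.67) = 1.1425.
Q* ≈ 8830.452.

Q* ≈ 8,830 bolts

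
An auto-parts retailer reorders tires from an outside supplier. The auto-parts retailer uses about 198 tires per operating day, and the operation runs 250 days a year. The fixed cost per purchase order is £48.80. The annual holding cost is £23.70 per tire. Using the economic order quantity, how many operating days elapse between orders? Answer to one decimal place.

T ≈ 2.3 days

Annual demand D = 198 × 250 = 49,500.
The optimal lot size = √(2DS/H) = √(2 × 49,500 × 48.8 / 23.7) ≈ 451.50.
Cycle time = Q*/D × 250 = 451.50 / 49,500 × 250 ≈ 2.280 days.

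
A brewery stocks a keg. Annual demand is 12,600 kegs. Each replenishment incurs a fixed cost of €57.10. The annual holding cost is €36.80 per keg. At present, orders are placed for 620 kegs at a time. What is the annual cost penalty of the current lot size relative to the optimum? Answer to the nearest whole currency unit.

Extra cost ≈ €5,292 per year

EOQ = √(2DS/H) = √(2 × 12,600 × 57.1 / 36.8) ≈ 197.74.
Cost at Q* = (D/Q*)S + (Q*/2)H = √(2DSH) ≈ €7,276.83.
Cost at Q = 620: (12,600/620)×57.1 + (620/2)×36.8 = €1,160.42 + €11,408.00 = €12,568.42.
Excess = €12,568.42 − €7,276.83 = €5,291.59.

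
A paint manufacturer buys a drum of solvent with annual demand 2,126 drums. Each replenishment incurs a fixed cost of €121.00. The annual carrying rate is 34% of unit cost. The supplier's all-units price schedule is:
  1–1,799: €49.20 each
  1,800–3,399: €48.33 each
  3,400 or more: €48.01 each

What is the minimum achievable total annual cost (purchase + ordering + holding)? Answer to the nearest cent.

Holding cost per unit per year at price C is H = 0.34·C.
Evaluate total cost at each tier's feasible EOQ or, if the EOQ is below the tier, at the tier's minimum quantity.
EOQ at €49.20 = 175.4 (feasible in tier 1): TC = 2,126×€49.20 + (2,126/175.4)×121 + (175.4/2)×0.34×€49.20 = €107,532.87.
EOQ at €48.33 = 176.9 < 1800, so use break Q=1800: TC = 2,126×€48.33 + (2,126/1800.0)×121 + (1800.0/2)×0.34×€48.33 = €117,681.47.
EOQ at €48.01 = 177.5 < 3400, so use break Q=3400: TC = 2,126×€48.01 + (2,126/3400.0)×121 + (3400.0/2)×0.34×€48.01 = €129,894.70.
Lowest total cost among the candidates is at Q = 175.4.

TC* ≈ €107,532.87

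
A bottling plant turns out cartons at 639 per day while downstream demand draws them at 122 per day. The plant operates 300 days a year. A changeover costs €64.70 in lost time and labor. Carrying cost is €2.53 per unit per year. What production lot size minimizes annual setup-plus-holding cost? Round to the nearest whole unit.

Q* ≈ 1,521 cartons

Annual demand D = 122 × 300 = 36,600.
Production build-up factor (1 − d/p) = 1 − 122/639 = 0.8091.
Q* = √(2DS / (H(1 − d/p))) = √(2 × 36,600 × 64.7 / (2.53 × 0.8091)).
= √(4,736,040 / 2.047) ≈ 1521.082.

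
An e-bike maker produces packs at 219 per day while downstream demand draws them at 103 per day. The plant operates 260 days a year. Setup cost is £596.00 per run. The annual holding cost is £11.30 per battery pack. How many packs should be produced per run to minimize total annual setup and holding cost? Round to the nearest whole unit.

Q* ≈ 2,309 packs

Annual demand D = 103 × 260 = 26,780.
Production build-up factor (1 − d/p) = 1 − 103/219 = 0.5297.
Q* = √(2DS / (H(1 − d/p))) = √(2 × 26,780 × 596 / (11.3 × 0.5297)).
= √(31,921,760 / 5.9854) ≈ 2309.390.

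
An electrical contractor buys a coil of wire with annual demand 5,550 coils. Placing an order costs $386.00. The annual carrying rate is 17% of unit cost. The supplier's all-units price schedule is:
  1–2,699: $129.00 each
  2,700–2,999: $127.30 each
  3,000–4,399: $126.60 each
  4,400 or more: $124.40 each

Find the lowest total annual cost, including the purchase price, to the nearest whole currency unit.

TC* ≈ $725,643

Holding cost per unit per year at price C is H = 0.17·C.
Candidates are each tier's EOQ (if it falls in that tier) and each price-break quantity.
EOQ at $129.00 = 442.0 (feasible in tier 1): TC = 5,550×$129.00 + (5,550/442.0)×386 + (442.0/2)×0.17×$129.00 = $725,643.36.
EOQ at $127.30 = 445.0 < 2700, so use break Q=2700: TC = 5,550×$127.30 + (5,550/2700.0)×386 + (2700.0/2)×0.17×$127.30 = $736,523.79.
EOQ at $126.60 = 446.2 < 3000, so use break Q=3000: TC = 5,550×$126.60 + (5,550/3000.0)×386 + (3000.0/2)×0.17×$126.60 = $735,627.10.
EOQ at $124.40 = 450.1 < 4400, so use break Q=4400: TC = 5,550×$124.40 + (5,550/4400.0)×386 + (4400.0/2)×0.17×$124.40 = $737,432.49.
Lowest total cost among the candidates is at Q = 442.0.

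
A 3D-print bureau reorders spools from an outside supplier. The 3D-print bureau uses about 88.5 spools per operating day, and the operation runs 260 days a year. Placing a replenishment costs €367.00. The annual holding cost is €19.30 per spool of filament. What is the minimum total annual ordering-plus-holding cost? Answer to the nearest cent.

Annual demand D = 88.5 × 260 = 23,010.
Q* = √(2DS/H) = √(2 × 23,010 × 367 / 19.3) ≈ 935.47.
At the optimum the two cost components are equal, so total cost = 2·(Q*/2)H = Q*·H.
Minimum total = √(2DSH) = √(2 × 23,010 × 367 × 19.3) ≈ 18054.480.

TC* ≈ €18,054.48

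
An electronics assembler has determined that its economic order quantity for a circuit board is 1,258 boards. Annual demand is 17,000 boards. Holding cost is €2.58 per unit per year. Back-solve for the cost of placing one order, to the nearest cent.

S ≈ €120.09

Invert the EOQ relation Q*² = 2DS/H.
From Q* = √(2DS/H): S = Q*²H / (2D) = 1,258² × 2.58 / (2 × 17,000) = 120.0887.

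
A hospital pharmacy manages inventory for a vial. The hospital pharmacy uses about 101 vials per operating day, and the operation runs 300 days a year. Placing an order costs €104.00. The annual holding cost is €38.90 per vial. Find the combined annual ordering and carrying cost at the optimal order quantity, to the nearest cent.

Annual demand D = 101 × 300 = 30,300.
Q* = √(2DS/H) = √(2 × 30,300 × 104 / 38.9) ≈ 402.51.
At the optimum the two cost components are equal, so total cost = 2·(Q*/2)H = Q*·H.
Minimum total = √(2DSH) = √(2 × 30,300 × 104 × 38.9) ≈ 15657.693.

TC* ≈ €15,657.69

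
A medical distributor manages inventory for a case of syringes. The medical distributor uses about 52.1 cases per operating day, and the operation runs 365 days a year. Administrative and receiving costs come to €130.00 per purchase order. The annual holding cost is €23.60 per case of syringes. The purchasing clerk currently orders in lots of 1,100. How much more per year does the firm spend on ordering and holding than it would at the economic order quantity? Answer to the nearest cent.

Extra cost ≈ €4,425.31 per year

Annual demand D = 52.1 × 365 = 19,016.5.
EOQ = √(2DS/H) = √(2 × 19,016.5 × 130 / 23.6) ≈ 457.72.
Cost at Q* = (D/Q*)S + (Q*/2)H = √(2DSH) ≈ €10,802.09.
Cost at Q = 1,100: (19,016.5/1,100)×130 + (1,100/2)×23.6 = €2,247.40 + €12,980.00 = €15,227.40.
Excess = €15,227.40 − €10,802.09 = €4,425.31.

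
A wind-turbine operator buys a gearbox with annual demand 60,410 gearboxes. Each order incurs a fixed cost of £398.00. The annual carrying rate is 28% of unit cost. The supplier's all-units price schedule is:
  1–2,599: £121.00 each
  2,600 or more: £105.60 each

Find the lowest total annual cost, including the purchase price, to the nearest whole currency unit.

TC* ≈ £6,426,982

Holding cost per unit per year at price C is H = 0.28·C.
For each price level, check whether its EOQ is feasible; otherwise the best quantity at that price is the breakpoint.
EOQ at £121.00 = 1191.3 (feasible in tier 1): TC = 60,410×£121.00 + (60,410/1191.3)×398 + (1191.3/2)×0.28×£121.00 = £7,349,972.93.
EOQ at £105.60 = 1275.3 < 2600, so use break Q=2600: TC = 60,410×£105.60 + (60,410/2600.0)×398 + (2600.0/2)×0.28×£105.60 = £6,426,981.78.
Lowest total cost among the candidates is at Q = 2600.0.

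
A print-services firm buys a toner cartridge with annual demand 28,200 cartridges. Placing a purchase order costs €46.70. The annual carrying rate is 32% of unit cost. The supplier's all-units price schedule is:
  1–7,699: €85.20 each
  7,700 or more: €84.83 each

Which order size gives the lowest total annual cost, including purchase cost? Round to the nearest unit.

Q* ≈ 311 cartridges

Holding cost per unit per year at price C is H = 0.32·C.
Evaluate total cost at each tier's feasible EOQ or, if the EOQ is below the tier, at the tier's minimum quantity.
EOQ at €85.20 = 310.8 (feasible in tier 1): TC = 28,200×€85.20 + (28,200/310.8)×46.7 + (310.8/2)×0.32×€85.20 = €2,411,114.08.
EOQ at €84.83 = 311.5 < 7700, so use break Q=7700: TC = 28,200×€84.83 + (28,200/7700.0)×46.7 + (7700.0/2)×0.32×€84.83 = €2,496,887.59.
Lowest total cost is €2,411,114.08 at Q = 310.8.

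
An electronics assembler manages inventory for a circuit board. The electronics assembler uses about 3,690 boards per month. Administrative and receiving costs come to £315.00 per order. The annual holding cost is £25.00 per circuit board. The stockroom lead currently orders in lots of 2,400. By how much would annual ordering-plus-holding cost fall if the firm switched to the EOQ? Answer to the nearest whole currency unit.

Annual demand D = 3,690 × 12 = 44,280.
EOQ = √(2DS/H) = √(2 × 44,280 × 315 / 25) ≈ 1056.34.
Cost at Q* = (D/Q*)S + (Q*/2)H = √(2DSH) ≈ £26,408.52.
Cost at Q = 2,400: (44,280/2,400)×315 + (2,400/2)×25 = £5,811.75 + £30,000.00 = £35,811.75.
Excess = £35,811.75 − £26,408.52 = £9,403.23.

Extra cost ≈ £9,403 per year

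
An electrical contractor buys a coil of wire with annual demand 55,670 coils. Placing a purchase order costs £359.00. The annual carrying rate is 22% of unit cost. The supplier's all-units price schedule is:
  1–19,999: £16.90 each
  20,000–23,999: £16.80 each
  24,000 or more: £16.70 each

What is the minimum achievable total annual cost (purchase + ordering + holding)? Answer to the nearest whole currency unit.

Holding cost per unit per year at price C is H = 0.22·C.
Evaluate total cost at each tier's feasible EOQ or, if the EOQ is below the tier, at the tier's minimum quantity.
EOQ at £16.90 = 3278.8 (feasible in tier 1): TC = 55,670×£16.90 + (55,670/3278.8)×359 + (3278.8/2)×0.22×£16.90 = £953,013.67.
EOQ at £16.80 = 3288.6 < 20000, so use break Q=20000: TC = 55,670×£16.80 + (55,670/20000.0)×359 + (20000.0/2)×0.22×£16.80 = £973,215.28.
EOQ at £16.70 = 3298.4 < 24000, so use break Q=24000: TC = 55,670×£16.70 + (55,670/24000.0)×359 + (24000.0/2)×0.22×£16.70 = £974,609.73.
Lowest total cost among the candidates is at Q = 3278.8.

TC* ≈ £953,014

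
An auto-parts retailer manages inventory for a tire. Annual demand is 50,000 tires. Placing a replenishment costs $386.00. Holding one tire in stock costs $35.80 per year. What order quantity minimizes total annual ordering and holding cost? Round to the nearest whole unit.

Q* ≈ 1,038 tires

EOQ = √(2DS / H) = √(2 × 50,000 × 386 / 35.8).
= √(38,600,000 / 35.8) = √1,078,212.2905 ≈ 1038.370.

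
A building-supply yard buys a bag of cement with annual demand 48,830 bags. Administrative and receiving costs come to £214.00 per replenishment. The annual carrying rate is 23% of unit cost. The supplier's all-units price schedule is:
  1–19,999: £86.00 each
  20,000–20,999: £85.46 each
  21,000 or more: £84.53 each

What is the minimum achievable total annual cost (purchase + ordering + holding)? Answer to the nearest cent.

Holding cost per unit per year at price C is H = 0.23·C.
Candidates are each tier's EOQ (if it falls in that tier) and each price-break quantity.
EOQ at £86.00 = 1027.9 (feasible in tier 1): TC = 48,830×£86.00 + (48,830/1027.9)×214 + (1027.9/2)×0.23×£86.00 = £4,219,711.92.
EOQ at £85.46 = 1031.1 < 20000, so use break Q=20000: TC = 48,830×£85.46 + (48,830/20000.0)×214 + (20000.0/2)×0.23×£85.46 = £4,370,092.28.
EOQ at £84.53 = 1036.8 < 21000, so use break Q=21000: TC = 48,830×£84.53 + (48,830/21000.0)×214 + (21000.0/2)×0.23×£84.53 = £4,332,237.45.
Lowest total cost among the candidates is at Q = 1027.9.

TC* ≈ £4,219,711.92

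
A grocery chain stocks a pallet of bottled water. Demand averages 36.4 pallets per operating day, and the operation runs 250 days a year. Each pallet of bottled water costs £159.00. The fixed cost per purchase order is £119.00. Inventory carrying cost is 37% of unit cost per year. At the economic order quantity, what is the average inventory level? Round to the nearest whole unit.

Annual demand D = 36.4 × 250 = 9,100.
Holding cost H = 0.37 × £159.00 = £58.8300 per unit per year.
Q* = √(2DS/H) = √(2 × 9,100 × 119 / 58.83) ≈ 191.87.
Average inventory = Q*/2 ≈ 191.87 / 2 = 95.936.

Average inventory ≈ 96 pallets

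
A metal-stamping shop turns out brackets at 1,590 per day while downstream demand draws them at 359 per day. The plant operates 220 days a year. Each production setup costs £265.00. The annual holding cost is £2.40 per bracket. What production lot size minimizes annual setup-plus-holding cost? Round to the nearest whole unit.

Q* ≈ 4,746 brackets

Annual demand D = 359 × 220 = 78,980.
Production build-up factor (1 − d/p) = 1 − 359/1,590 = 0.7742.
Q* = √(2DS / (H(1 − d/p))) = √(2 × 78,980 × 265 / (2.4 × 0.7742)).
= √(41,859,400 / 1.8581) ≈ 4746.357.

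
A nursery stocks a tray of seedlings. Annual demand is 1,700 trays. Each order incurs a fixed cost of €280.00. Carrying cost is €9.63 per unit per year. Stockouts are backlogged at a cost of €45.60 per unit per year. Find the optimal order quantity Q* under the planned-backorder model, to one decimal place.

With planned backorders, Q* = √(2DS/H) · √((H+B)/B).
√(2DS/H) = √(2 × 1,700 × 280 / 9.63) = 314.417.
√((H+B)/B) = √((9.63+45.6)/45.6) = 1.1005.
Q* ≈ 346.027.

Q* ≈ 346.0 trays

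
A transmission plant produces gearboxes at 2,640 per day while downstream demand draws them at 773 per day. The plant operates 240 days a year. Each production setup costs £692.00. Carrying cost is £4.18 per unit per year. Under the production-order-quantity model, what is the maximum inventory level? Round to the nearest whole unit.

Annual demand D = 773 × 240 = 185,520.
Production build-up factor (1 − d/p) = 1 − 773/2,640 = 0.7072.
Q* = √(2DS / (H(1 − d/p))) = √(2 × 185,520 × 692 / (4.18 × 0.7072)).
= √(256,759,680 / 2.9561) ≈ 9319.767.
Maximum inventory = Q*(1 − d/p) = 9319.767 × 0.7072 ≈ 6590.911.

I_max ≈ 6,591 gearboxes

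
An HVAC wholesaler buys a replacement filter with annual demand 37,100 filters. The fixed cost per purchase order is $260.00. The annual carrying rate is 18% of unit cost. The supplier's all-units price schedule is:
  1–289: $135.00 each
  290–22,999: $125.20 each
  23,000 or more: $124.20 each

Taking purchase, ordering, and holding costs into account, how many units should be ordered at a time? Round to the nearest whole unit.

Q* ≈ 925 filters

Holding cost per unit per year at price C is H = 0.18·C.
Evaluate total cost at each tier's feasible EOQ or, if the EOQ is below the tier, at the tier's minimum quantity.
Tier 1 ($135.00): EOQ = 891.0 exceeds tier's upper bound 289, so this tier is dominated.
EOQ at $125.20 = 925.2 (feasible in tier 2): TC = 37,100×$125.20 + (37,100/925.2)×260 + (925.2/2)×0.18×$125.20 = $4,665,771.01.
EOQ at $124.20 = 928.9 < 23000, so use break Q=23000: TC = 37,100×$124.20 + (37,100/23000.0)×260 + (23000.0/2)×0.18×$124.20 = $4,865,333.39.
Lowest total cost is $4,665,771.01 at Q = 925.2.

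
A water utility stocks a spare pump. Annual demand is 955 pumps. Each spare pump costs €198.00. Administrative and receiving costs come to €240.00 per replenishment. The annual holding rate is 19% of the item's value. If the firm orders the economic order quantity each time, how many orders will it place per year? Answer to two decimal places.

N ≈ 8.65 orders per year

Holding cost H = 0.19 × €198.00 = €37.6200 per unit per year.
The optimal lot size = √(2DS/H) = √(2 × 955 × 240 / 37.62) ≈ 110.39.
Orders per year = D / Q* = 955 / 110.39 ≈ 8.651.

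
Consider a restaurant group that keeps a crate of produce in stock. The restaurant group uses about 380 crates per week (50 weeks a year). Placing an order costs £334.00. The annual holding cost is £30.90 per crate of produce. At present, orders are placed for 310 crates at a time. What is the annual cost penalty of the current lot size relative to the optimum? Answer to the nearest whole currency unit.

Annual demand D = 380 × 50 = 19,000.
EOQ = √(2DS/H) = √(2 × 19,000 × 334 / 30.9) ≈ 640.89.
Cost at Q* = (D/Q*)S + (Q*/2)H = √(2DSH) ≈ £19,803.61.
Cost at Q = 310: (19,000/310)×334 + (310/2)×30.9 = £20,470.97 + £4,789.50 = £25,260.47.
Excess = £25,260.47 − £19,803.61 = £5,456.86.

Extra cost ≈ £5,457 per year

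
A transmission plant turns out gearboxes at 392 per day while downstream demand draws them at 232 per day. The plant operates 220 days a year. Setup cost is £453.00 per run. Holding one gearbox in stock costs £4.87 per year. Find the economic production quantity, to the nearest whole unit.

Annual demand D = 232 × 220 = 51,040.
Production build-up factor (1 − d/p) = 1 − 232/392 = 0.4082.
Q* = √(2DS / (H(1 − d/p))) = √(2 × 51,040 × 453 / (4.87 × 0.4082)).
= √(46,242,240 / 1.9878) ≈ 4823.230.

Q* ≈ 4,823 gearboxes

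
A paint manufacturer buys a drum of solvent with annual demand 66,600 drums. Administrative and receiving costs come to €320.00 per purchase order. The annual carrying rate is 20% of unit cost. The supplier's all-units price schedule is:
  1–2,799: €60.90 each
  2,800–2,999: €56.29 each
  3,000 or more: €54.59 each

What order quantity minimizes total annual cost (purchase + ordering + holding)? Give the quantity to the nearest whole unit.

Holding cost per unit per year at price C is H = 0.20·C.
Candidates are each tier's EOQ (if it falls in that tier) and each price-break quantity.
EOQ at €60.90 = 1870.7 (feasible in tier 1): TC = 66,600×€60.90 + (66,600/1870.7)×320 + (1870.7/2)×0.20×€60.90 = €4,078,725.09.
EOQ at €56.29 = 1945.8 < 2800, so use break Q=2800: TC = 66,600×€56.29 + (66,600/2800.0)×320 + (2800.0/2)×0.20×€56.29 = €3,772,286.63.
EOQ at €54.59 = 1975.9 < 3000, so use break Q=3000: TC = 66,600×€54.59 + (66,600/3000.0)×320 + (3000.0/2)×0.20×€54.59 = €3,659,175.00.
Lowest total cost is €3,659,175.00 at Q = 3000.0.

Q* ≈ 3,000 drums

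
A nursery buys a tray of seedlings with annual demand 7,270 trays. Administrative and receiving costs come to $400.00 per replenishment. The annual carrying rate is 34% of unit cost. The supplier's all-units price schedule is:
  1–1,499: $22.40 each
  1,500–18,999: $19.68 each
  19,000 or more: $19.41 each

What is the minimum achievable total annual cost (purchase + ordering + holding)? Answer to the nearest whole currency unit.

Holding cost per unit per year at price C is H = 0.34·C.
Candidates are each tier's EOQ (if it falls in that tier) and each price-break quantity.
EOQ at $22.40 = 873.9 (feasible in tier 1): TC = 7,270×$22.40 + (7,270/873.9)×400 + (873.9/2)×0.34×$22.40 = $169,503.42.
EOQ at $19.68 = 932.3 < 1500, so use break Q=1500: TC = 7,270×$19.68 + (7,270/1500.0)×400 + (1500.0/2)×0.34×$19.68 = $150,030.67.
EOQ at $19.41 = 938.8 < 19000, so use break Q=19000: TC = 7,270×$19.41 + (7,270/19000.0)×400 + (19000.0/2)×0.34×$19.41 = $203,958.05.
Lowest total cost among the candidates is at Q = 1500.0.

TC* ≈ $150,031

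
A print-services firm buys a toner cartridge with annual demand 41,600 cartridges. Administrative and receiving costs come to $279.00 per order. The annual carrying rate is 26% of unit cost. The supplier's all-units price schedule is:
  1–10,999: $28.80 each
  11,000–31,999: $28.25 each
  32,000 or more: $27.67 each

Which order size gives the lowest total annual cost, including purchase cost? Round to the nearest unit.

Holding cost per unit per year at price C is H = 0.26·C.
Candidates are each tier's EOQ (if it falls in that tier) and each price-break quantity.
EOQ at $28.80 = 1760.7 (feasible in tier 1): TC = 41,600×$28.80 + (41,600/1760.7)×279 + (1760.7/2)×0.26×$28.80 = $1,211,263.98.
EOQ at $28.25 = 1777.7 < 11000, so use break Q=11000: TC = 41,600×$28.25 + (41,600/11000.0)×279 + (11000.0/2)×0.26×$28.25 = $1,216,652.63.
EOQ at $27.67 = 1796.3 < 32000, so use break Q=32000: TC = 41,600×$27.67 + (41,600/32000.0)×279 + (32000.0/2)×0.26×$27.67 = $1,266,541.90.
Lowest total cost is $1,211,263.98 at Q = 1760.7.

Q* ≈ 1,761 cartridges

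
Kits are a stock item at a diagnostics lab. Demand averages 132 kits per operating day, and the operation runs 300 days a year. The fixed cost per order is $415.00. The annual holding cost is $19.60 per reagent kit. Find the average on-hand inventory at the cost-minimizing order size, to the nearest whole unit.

Annual demand D = 132 × 300 = 39,600.
EOQ = √(2DS/H) = √(2 × 39,600 × 415 / 19.6) ≈ 1294.97.
Average inventory = Q*/2 ≈ 1294.97 / 2 = 647.483.

Average inventory ≈ 647 kits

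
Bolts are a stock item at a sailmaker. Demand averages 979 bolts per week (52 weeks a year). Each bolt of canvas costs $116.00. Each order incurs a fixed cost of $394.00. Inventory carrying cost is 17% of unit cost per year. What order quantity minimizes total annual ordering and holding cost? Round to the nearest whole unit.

Annual demand D = 979 × 52 = 50,908.
Holding cost H = 0.17 × $116.00 = $19.7200 per unit per year.
EOQ = √(2DS / H) = √(2 × 50,908 × 394 / 19.72).
= √(40,115,504 / 19.72) = √2,034,254.7667 ≈ 1426.273.

Q* ≈ 1,426 bolts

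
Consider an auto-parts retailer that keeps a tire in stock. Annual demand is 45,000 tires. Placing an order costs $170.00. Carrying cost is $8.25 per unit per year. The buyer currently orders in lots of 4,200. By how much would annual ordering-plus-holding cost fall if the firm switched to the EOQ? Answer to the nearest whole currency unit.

EOQ = √(2DS/H) = √(2 × 45,000 × 170 / 8.25) ≈ 1361.82.
Cost at Q* = (D/Q*)S + (Q*/2)H = √(2DSH) ≈ $11,234.99.
Cost at Q = 4,200: (45,000/4,200)×170 + (4,200/2)×8.25 = $1,821.43 + $17,325.00 = $19,146.43.
Excess = $19,146.43 − $11,234.99 = $7,911.44.

Extra cost ≈ $7,911 per year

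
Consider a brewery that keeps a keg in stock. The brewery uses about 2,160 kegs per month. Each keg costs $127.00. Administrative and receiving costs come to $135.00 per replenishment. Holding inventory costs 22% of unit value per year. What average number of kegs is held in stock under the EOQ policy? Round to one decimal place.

Average inventory ≈ 250.2 kegs

Annual demand D = 2,160 × 12 = 25,920.
Holding cost H = 0.22 × $127.00 = $27.9400 per unit per year.
EOQ = √(2DS/H) = √(2 × 25,920 × 135 / 27.94) ≈ 500.48.
Average inventory = Q*/2 ≈ 500.48 / 2 = 250.240.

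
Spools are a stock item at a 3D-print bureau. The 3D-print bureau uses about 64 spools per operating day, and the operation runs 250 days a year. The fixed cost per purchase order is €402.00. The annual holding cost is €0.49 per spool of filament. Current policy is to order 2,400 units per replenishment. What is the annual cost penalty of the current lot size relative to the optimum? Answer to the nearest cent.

Extra cost ≈ €757.35 per year

Annual demand D = 64 × 250 = 16,000.
EOQ = √(2DS/H) = √(2 × 16,000 × 402 / 0.49) ≈ 5123.77.
Cost at Q* = (D/Q*)S + (Q*/2)H = √(2DSH) ≈ €2,510.65.
Cost at Q = 2,400: (16,000/2,400)×402 + (2,400/2)×0.49 = €2,680.00 + €588.00 = €3,268.00.
Excess = €3,268.00 − €2,510.65 = €757.35.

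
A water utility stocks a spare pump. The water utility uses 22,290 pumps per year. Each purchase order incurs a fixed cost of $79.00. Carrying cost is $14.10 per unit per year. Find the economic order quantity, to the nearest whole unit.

Q* ≈ 500 pumps

EOQ = √(2DS / H) = √(2 × 22,290 × 79 / 14.1).
= √(3,521,820 / 14.1) = √249,774.4681 ≈ 499.774.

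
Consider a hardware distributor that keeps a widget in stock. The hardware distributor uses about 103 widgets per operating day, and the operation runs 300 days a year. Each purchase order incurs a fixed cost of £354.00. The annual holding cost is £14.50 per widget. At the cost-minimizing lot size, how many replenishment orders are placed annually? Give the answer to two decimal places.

N ≈ 25.16 orders per year

Annual demand D = 103 × 300 = 30,900.
The optimal lot size = √(2DS/H) = √(2 × 30,900 × 354 / 14.5) ≈ 1228.32.
Orders per year = D / Q* = 30,900 / 1228.32 ≈ 25.156.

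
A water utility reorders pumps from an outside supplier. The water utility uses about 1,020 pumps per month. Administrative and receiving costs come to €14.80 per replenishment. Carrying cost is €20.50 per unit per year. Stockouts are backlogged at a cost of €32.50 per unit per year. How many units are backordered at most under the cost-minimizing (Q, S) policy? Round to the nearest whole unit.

Annual demand D = 1,020 × 12 = 12,240.
With planned backorders, Q* = √(2DS/H) · √((H+B)/B).
√(2DS/H) = √(2 × 12,240 × 14.8 / 20.5) = 132.941.
√((H+B)/B) = √((20.5+32.5)/32.5) = 1.2770.
Q* ≈ 169.768.
S* = Q* · H/(H+B) = 169.768 × 20.5/53 ≈ 65.665.

S* ≈ 66 pumps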